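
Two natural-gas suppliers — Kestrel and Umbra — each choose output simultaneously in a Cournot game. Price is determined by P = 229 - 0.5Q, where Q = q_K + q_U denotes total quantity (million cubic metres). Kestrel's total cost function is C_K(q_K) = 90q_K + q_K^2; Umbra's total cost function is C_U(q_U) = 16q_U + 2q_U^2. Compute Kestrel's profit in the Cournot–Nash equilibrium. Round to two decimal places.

2387.81

Kestrel's profit: π_K = (229 - 0.5Q)q_K - (90q_K + q_K²). Setting ∂π_K/∂q_K = 0: 139 - 3q_K - (1/2)(q_U) = 0.
Umbra's profit: π_U = (229 - 0.5Q)q_U - (16q_U + 2q_U²). Setting ∂π_U/∂q_U = 0: 213 - 5q_U - (1/2)(q_K) = 0.
So q_K = (139 - (1/2)q_U)/3 and q_U = (213 - (1/2)q_K)/5.
Substituting one into the other gives q_K = 39.8983 and q_U = 38.6102.
Price P = 229 - (1/2)·78.5085 = 189.7458.
Kestrel's profit: 189.7458·39.8983 - 90·39.8983 - 39.8983² = 2387.8121.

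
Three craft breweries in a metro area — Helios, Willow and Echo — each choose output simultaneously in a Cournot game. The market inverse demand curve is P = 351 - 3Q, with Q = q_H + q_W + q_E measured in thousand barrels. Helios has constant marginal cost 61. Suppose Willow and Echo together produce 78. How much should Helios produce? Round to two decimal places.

9.33

With rivals' combined output fixed at 78, Helios's profit is π_H = (351 - 3·78 - 3q_H)q_H - (61q_H) = (117 - 3q_H)q_H - (61q_H).
∂π_H/∂q_H = 56 - 6q_H = 0, so q_H = 28/3.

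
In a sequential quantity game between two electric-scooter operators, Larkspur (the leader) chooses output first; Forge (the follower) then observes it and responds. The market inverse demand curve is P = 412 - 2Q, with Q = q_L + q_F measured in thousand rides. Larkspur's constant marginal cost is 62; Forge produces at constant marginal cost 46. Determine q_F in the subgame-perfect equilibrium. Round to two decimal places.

49.75

Solve by backward induction. Given q_L, the follower Forge maximises π_F = (412 - 2q_L - 2q_F)q_F - 46q_F.
Follower FOC: 366 - 2q_L - 4q_F = 0, so q_F(q_L) = (366 - 2q_L)/4.
Larkspur substitutes q_F(q_L) into its own profit: π_L = q_L(412 - 2q_L - (366 - 2q_L)/2) - 62q_L = (229 - q_L)q_L - 62q_L.
Maximising: ∂π_L/∂q_L = 167 - 2q_L = 0, giving q_L = 167/2.
Then q_F = (366 - 2·(167/2))/4 = 199/4.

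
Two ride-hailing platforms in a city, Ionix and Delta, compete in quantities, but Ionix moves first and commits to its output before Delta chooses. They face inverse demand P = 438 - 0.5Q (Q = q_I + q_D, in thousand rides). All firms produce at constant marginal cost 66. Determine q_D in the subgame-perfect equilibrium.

186

Solve by backward induction. Given q_I, the follower Delta maximises π_D = (438 - (1/2)q_I - (1/2)q_D)q_D - 66q_D.
∂π_D/∂q_D = 372 - (1/2)q_I - q_D = 0 gives the reaction function q_D = (372 - (1/2)q_I).
The leader anticipates this reaction. Substituting into P = 438 - 0.5Q gives P = 252 - (1/4)q_I, so π_I = (252 - (1/4)q_I)q_I - 66q_I.
Leader FOC: 186 - (1/2)q_I = 0, so q_I = 372.
Then q_D = (372 - (1/2)·372) = 186.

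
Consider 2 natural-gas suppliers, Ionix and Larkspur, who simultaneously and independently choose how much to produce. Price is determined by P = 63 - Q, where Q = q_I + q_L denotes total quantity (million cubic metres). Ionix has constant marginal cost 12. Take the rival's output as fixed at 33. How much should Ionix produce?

9

With the rival's output fixed at 33, Ionix's profit is π_I = (63 - 33 - q_I)q_I - (12q_I) = (30 - q_I)q_I - (12q_I).
∂π_I/∂q_I = 18 - 2q_I = 0, so q_I = 9.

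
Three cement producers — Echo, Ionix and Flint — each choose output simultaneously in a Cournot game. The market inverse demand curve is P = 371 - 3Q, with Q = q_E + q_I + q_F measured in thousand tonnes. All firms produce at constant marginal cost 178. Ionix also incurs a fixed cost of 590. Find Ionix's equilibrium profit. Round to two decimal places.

A representative firm's profit is π_i = q_i(371 - 3Q) - 178q_i.
First-order condition (treating rivals' output as given): 193 - 6q_i - 3·Σ_{j≠i} q_j = 0.
By symmetry each firm produces the same amount; substituting Σ_{j≠i} q_j = 2q_i yields q_i = 193/12.
Price P = 371 - 3·(193/4) = 905/4.
Ionix's profit: (905/4 - 178)·(193/12) - 590 = 186.0208.

186.02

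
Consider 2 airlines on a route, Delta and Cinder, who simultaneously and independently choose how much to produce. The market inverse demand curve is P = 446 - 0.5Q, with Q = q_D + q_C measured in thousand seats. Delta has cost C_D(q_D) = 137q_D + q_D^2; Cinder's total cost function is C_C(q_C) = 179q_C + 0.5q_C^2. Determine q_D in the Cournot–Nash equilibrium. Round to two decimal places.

84.26

Delta's profit: π_D = (446 - 0.5Q)q_D - (137q_D + q_D²). Setting ∂π_D/∂q_D = 0: 309 - 3q_D - (1/2)(q_C) = 0.
Cinder's profit: π_C = (446 - 0.5Q)q_C - (179q_C + (1/2)q_C²). Setting ∂π_C/∂q_C = 0: 267 - 2q_C - (1/2)(q_D) = 0.
Best responses: q_D = (309 - (1/2)q_C)/3, q_C = (267 - (1/2)q_D)/2.
Substituting one into the other gives q_D = 1938/23 and q_C = 112.4348.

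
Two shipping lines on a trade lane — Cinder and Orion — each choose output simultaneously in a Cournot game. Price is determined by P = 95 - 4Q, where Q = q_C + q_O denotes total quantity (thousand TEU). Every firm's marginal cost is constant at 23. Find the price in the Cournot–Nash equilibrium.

Each firm earns π_i = (95 - 4Q)q_i - 23q_i.
First-order condition (treating rivals' output as given): 72 - 8q_i - 4q_j = 0.
By symmetry each firm produces the same amount; substituting q_j = q_i yields q_i = 72/12 = 6.
Total output Q = 12, so price P = 95 - 4·12 = 47.

47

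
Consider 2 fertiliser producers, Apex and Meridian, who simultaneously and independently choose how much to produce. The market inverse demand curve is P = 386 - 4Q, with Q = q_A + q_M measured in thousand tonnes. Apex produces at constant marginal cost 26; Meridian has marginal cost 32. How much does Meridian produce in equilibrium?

29

Apex's profit: π_A = (386 - 4Q)q_A - (26q_A). Setting ∂π_A/∂q_A = 0: 360 - 8q_A - 4(q_M) = 0.
Meridian's profit: π_M = (386 - 4Q)q_M - (32q_M). Setting ∂π_M/∂q_M = 0: 354 - 8q_M - 4(q_A) = 0.
Rearranging gives the reaction functions q_A = (360 - 4q_M)/8 and q_M = (354 - 4q_A)/8.
Substituting one into the other gives q_A = 61/2 and q_M = 29.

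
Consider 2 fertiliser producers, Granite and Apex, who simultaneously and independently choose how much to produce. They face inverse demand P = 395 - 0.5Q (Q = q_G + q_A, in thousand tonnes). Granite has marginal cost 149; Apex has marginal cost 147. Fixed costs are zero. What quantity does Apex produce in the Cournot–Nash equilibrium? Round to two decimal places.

Granite's profit: π_G = (395 - 0.5Q)q_G - (149q_G). Setting ∂π_G/∂q_G = 0: 246 - q_G - (1/2)(q_A) = 0.
Apex's first-order condition: 248 - q_A - (1/2)(q_G) = 0.
Best responses: q_G = (246 - (1/2)q_A), q_A = (248 - (1/2)q_G).
Substituting one into the other gives q_G = 488/3 and q_A = 500/3.

166.67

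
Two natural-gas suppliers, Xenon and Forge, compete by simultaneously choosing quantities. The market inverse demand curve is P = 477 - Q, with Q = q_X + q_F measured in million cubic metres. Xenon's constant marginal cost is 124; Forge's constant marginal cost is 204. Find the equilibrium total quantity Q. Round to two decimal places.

208.67

Xenon's profit: π_X = (477 - Q)q_X - (124q_X). Setting ∂π_X/∂q_X = 0: 353 - 2q_X - (q_F) = 0.
Forge's profit: π_F = (477 - Q)q_F - (204q_F). Setting ∂π_F/∂q_F = 0: 273 - 2q_F - (q_X) = 0.
Rearranging gives the reaction functions q_X = (353 - q_F)/2 and q_F = (273 - q_X)/2.
Substituting one into the other gives q_X = 433/3 and q_F = 193/3.
Total output Q = 433/3 + 193/3 = 626/3.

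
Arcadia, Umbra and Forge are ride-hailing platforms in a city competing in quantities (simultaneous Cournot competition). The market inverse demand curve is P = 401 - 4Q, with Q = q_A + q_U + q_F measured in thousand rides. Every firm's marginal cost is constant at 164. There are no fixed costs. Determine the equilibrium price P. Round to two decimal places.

Each firm earns π_i = (401 - 4Q)q_i - 164q_i.
First-order condition (treating rivals' output as given): 237 - 8q_i - 4·Σ_{j≠i} q_j = 0.
By symmetry each firm produces the same amount; substituting Σ_{j≠i} q_j = 2q_i yields q_i = 237/16.
Total output Q = 711/16, so price P = 401 - 4·(711/16) = 893/4.

223.25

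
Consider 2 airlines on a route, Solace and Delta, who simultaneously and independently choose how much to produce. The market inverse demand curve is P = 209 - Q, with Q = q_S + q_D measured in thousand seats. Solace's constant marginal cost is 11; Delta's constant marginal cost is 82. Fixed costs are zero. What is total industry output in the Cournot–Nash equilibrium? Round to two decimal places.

Solace's profit: π_S = (209 - Q)q_S - (11q_S). Setting ∂π_S/∂q_S = 0: 198 - 2q_S - (q_D) = 0.
Delta's first-order condition: 127 - 2q_D - (q_S) = 0.
Best responses: q_S = (198 - q_D)/2, q_D = (127 - q_S)/2.
Substituting one into the other gives q_S = 269/3 and q_D = 56/3.
Total output Q = 269/3 + 56/3 = 325/3.

108.33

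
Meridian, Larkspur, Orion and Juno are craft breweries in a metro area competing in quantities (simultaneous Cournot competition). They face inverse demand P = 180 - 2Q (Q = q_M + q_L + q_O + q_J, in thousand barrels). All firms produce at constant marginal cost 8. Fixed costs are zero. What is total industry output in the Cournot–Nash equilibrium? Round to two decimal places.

Each firm earns π_i = (180 - 2Q)q_i - 8q_i.
Setting ∂π_i/∂q_i = 0 with rivals' quantities fixed: 172 - 4q_i - 2·Σ_{j≠i} q_j = 0.
By symmetry each firm produces the same amount; substituting Σ_{j≠i} q_j = 3q_i yields q_i = 172/10 = 86/5.
Total output Q = 86/5 + 86/5 + 86/5 + 86/5 = 344/5.

68.80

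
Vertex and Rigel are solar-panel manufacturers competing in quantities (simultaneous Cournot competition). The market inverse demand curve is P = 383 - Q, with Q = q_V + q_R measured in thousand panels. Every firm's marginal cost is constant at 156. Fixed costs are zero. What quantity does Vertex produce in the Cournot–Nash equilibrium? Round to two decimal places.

Each firm earns π_i = (383 - Q)q_i - 156q_i.
Setting ∂π_i/∂q_i = 0 with rivals' quantities fixed: 227 - 2q_i - q_j = 0.
By symmetry each firm produces the same amount; substituting q_j = q_i yields q_i = 227/3.

75.67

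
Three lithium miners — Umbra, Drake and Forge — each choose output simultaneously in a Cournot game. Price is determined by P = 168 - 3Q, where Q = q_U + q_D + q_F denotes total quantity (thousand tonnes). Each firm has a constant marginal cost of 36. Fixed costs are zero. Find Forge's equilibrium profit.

363

A representative firm's profit is π_i = q_i(168 - 3Q) - 36q_i.
First-order condition (treating rivals' output as given): 132 - 6q_i - 3·Σ_{j≠i} q_j = 0.
With identical firms every q_j equals q_i, so Σ_{j≠i} q_j = 2q_i and 132 = 12q_i, giving q_i = 11.
Price P = 168 - 3·33 = 69.
Forge's profit: (69 - 36)·11 = 363.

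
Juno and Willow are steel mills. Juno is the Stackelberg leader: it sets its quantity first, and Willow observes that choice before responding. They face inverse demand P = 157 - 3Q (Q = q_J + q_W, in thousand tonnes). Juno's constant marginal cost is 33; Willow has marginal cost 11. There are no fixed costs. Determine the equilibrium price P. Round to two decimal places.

Solve by backward induction. Given q_J, the follower Willow maximises π_W = (157 - 3q_J - 3q_W)q_W - 11q_W.
Follower FOC: 146 - 3q_J - 6q_W = 0, so q_W(q_J) = (146 - 3q_J)/6.
The leader anticipates this reaction. Substituting into P = 157 - 3Q gives P = 84 - (3/2)q_J, so π_J = (84 - (3/2)q_J)q_J - 33q_J.
Leader FOC: 51 - 3q_J = 0, so q_J = 17.
Then q_W = (146 - 3·17)/6 = 95/6.
Total output Q = 197/6, so price P = 157 - 3·(197/6) = 117/2.

58.50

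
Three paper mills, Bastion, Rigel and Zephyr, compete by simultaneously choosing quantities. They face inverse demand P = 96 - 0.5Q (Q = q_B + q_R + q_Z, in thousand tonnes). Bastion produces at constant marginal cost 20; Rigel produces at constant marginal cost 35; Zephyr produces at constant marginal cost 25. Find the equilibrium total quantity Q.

104

Bastion's profit: π_B = (96 - 0.5Q)q_B - (20q_B). Setting ∂π_B/∂q_B = 0: 76 - q_B - (1/2)(q_R + q_Z) = 0.
Rigel's first-order condition: 61 - q_R - (1/2)(q_B + q_Z) = 0.
Zephyr's first-order condition: 71 - q_Z - (1/2)(q_B + q_R) = 0.
Adding the 3 first-order conditions: 208 − 2Q = 0, so Q = 104.
Back-substituting: q_B = (76 − 52)/(1/2) = 48, q_R = (61 − 52)/(1/2) = 18, q_Z = (71 − 52)/(1/2) = 38.
Total output Q = 48 + 18 + 38 = 104.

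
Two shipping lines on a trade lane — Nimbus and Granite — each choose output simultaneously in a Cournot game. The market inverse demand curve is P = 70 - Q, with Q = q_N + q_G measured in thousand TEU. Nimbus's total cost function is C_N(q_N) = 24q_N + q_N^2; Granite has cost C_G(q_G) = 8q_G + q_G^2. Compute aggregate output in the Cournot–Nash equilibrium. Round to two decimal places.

Nimbus's profit: π_N = (70 - Q)q_N - (24q_N + q_N²). Setting ∂π_N/∂q_N = 0: 46 - 4q_N - (q_G) = 0.
Granite's profit: π_G = (70 - Q)q_G - (8q_G + q_G²). Setting ∂π_G/∂q_G = 0: 62 - 4q_G - (q_N) = 0.
Best responses: q_N = (46 - q_G)/4, q_G = (62 - q_N)/4.
Solving the pair: q_N = 122/15, q_G = 202/15.
Total output Q = 122/15 + 202/15 = 108/5.

21.60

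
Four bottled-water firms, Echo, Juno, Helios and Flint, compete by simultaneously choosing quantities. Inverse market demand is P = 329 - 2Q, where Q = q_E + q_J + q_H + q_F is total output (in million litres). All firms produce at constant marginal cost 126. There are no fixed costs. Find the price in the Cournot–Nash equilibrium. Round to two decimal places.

A representative firm's profit is π_i = q_i(329 - 2Q) - 126q_i.
Setting ∂π_i/∂q_i = 0 with rivals' quantities fixed: 203 - 4q_i - 2·Σ_{j≠i} q_j = 0.
With identical firms every q_j equals q_i, so Σ_{j≠i} q_j = 3q_i and 203 = 10q_i, giving q_i = 203/10.
Total output Q = 406/5, so price P = 329 - 2·(406/5) = 833/5.

166.60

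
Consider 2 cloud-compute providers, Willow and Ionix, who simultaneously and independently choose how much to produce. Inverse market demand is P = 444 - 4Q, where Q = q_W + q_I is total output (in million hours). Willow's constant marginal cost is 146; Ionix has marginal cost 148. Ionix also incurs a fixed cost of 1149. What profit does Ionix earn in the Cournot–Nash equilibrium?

1252

Willow's profit: π_W = (444 - 4Q)q_W - (146q_W). Setting ∂π_W/∂q_W = 0: 298 - 8q_W - 4(q_I) = 0.
Ionix's first-order condition: 296 - 8q_I - 4(q_W) = 0.
So q_W = (298 - 4q_I)/8 and q_I = (296 - 4q_W)/8.
Substituting one into the other gives q_W = 25 and q_I = 49/2.
Price P = 444 - 4·(99/2) = 246.
Ionix's profit: (246 - 148)·(49/2) - 1149 = 1252.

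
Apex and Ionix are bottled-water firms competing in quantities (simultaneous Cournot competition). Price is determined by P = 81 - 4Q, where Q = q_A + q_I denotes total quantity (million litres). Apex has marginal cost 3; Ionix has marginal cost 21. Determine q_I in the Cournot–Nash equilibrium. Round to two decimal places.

Apex's profit: π_A = (81 - 4Q)q_A - (3q_A). Setting ∂π_A/∂q_A = 0: 78 - 8q_A - 4(q_I) = 0.
Ionix's first-order condition: 60 - 8q_I - 4(q_A) = 0.
Best responses: q_A = (78 - 4q_I)/8, q_I = (60 - 4q_A)/8.
Substituting one into the other gives q_A = 8 and q_I = 7/2.

3.50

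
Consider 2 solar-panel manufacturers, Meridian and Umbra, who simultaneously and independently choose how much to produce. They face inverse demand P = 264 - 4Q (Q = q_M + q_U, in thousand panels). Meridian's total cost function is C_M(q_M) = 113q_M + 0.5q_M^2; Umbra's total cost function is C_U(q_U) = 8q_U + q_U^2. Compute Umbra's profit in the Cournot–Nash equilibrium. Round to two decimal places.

2638.79

Meridian's profit: π_M = (264 - 4Q)q_M - (113q_M + (1/2)q_M²). Setting ∂π_M/∂q_M = 0: 151 - 9q_M - 4(q_U) = 0.
Umbra's profit: π_U = (264 - 4Q)q_U - (8q_U + q_U²). Setting ∂π_U/∂q_U = 0: 256 - 10q_U - 4(q_M) = 0.
So q_M = (151 - 4q_U)/9 and q_U = (256 - 4q_M)/10.
Solving the pair: q_M = 243/37, q_U = 850/37.
Price P = 264 - 4·(1093/37) = 145.8378.
Umbra's profit: 145.8378·(850/37) - 8·(850/37) - (850/37)² = 2638.7874.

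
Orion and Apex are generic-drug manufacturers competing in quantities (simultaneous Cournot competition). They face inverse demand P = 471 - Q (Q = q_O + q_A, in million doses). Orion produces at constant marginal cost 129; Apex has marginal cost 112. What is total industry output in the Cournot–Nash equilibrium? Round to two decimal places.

Orion's profit: π_O = (471 - Q)q_O - (129q_O). Setting ∂π_O/∂q_O = 0: 342 - 2q_O - (q_A) = 0.
Apex's first-order condition: 359 - 2q_A - (q_O) = 0.
Rearranging gives the reaction functions q_O = (342 - q_A)/2 and q_A = (359 - q_O)/2.
Solving the pair: q_O = 325/3, q_A = 376/3.
Total output Q = 325/3 + 376/3 = 701/3.

233.67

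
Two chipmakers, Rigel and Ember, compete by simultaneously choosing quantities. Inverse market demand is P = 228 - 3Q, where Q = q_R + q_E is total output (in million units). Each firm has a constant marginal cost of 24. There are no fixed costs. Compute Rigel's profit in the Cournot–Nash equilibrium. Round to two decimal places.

1541.33

A representative firm's profit is π_i = q_i(228 - 3Q) - 24q_i.
Setting ∂π_i/∂q_i = 0 with rivals' quantities fixed: 204 - 6q_i - 3q_j = 0.
By symmetry each firm produces the same amount; substituting q_j = q_i yields q_i = 204/9 = 68/3.
Price P = 228 - 3·(136/3) = 92.
Rigel's profit: (92 - 24)·(68/3) = 1541.3333.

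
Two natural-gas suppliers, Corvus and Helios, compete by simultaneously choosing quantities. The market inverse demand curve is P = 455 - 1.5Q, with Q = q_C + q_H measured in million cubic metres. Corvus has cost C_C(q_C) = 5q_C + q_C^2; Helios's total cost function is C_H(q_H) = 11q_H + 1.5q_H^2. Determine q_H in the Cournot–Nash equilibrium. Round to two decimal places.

Corvus's profit: π_C = (455 - 1.5Q)q_C - (5q_C + q_C²). Setting ∂π_C/∂q_C = 0: 450 - 5q_C - (3/2)(q_H) = 0.
Helios's profit: π_H = (455 - 1.5Q)q_H - (11q_H + (3/2)q_H²). Setting ∂π_H/∂q_H = 0: 444 - 6q_H - (3/2)(q_C) = 0.
So q_C = (450 - (3/2)q_H)/5 and q_H = (444 - (3/2)q_C)/6.
Substituting one into the other gives q_C = 73.2973 and q_H = 55.6757.

55.68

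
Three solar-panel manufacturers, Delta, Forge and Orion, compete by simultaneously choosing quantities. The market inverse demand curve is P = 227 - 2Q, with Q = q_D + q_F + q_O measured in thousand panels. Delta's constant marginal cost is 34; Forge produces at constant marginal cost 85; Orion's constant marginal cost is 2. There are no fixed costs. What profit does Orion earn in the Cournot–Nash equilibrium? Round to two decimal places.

3612.50

Delta's profit: π_D = (227 - 2Q)q_D - (34q_D). Setting ∂π_D/∂q_D = 0: 193 - 4q_D - 2(q_F + q_O) = 0.
Forge's profit: π_F = (227 - 2Q)q_F - (85q_F). Setting ∂π_F/∂q_F = 0: 142 - 4q_F - 2(q_D + q_O) = 0.
Orion's profit: π_O = (227 - 2Q)q_O - (2q_O). Setting ∂π_O/∂q_O = 0: 225 - 4q_O - 2(q_D + q_F) = 0.
Summing all 3 equations gives 560 − 8Q = 0, hence Q = 70.
Back-substituting: q_D = (193 − 140)/2 = 53/2, q_F = (142 − 140)/2 = 1, q_O = (225 − 140)/2 = 85/2.
Price P = 227 - 2·70 = 87.
Orion's profit: (87 - 2)·(85/2) = 3612.5000.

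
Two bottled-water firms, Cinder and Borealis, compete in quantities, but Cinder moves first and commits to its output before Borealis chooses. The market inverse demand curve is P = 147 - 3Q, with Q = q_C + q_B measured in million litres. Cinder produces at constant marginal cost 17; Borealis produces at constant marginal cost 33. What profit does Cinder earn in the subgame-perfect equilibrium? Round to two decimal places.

The follower Borealis best-responds to any q_C: π_B = (147 - 3Q)q_B - 33q_B.
∂π_B/∂q_B = 114 - 3q_C - 6q_B = 0 gives the reaction function q_B = (114 - 3q_C)/6.
The leader anticipates this reaction. Substituting into P = 147 - 3Q gives P = 90 - (3/2)q_C, so π_C = (90 - (3/2)q_C)q_C - 17q_C.
The leader's first-order condition 73 - 3q_C = 0 yields q_C = 73/3.
Then q_B = (114 - 3·(73/3))/6 = 41/6.
Price P = 147 - 3·(187/6) = 107/2.
Cinder's profit: (107/2 - 17)·(73/3) = 888.1667.

888.17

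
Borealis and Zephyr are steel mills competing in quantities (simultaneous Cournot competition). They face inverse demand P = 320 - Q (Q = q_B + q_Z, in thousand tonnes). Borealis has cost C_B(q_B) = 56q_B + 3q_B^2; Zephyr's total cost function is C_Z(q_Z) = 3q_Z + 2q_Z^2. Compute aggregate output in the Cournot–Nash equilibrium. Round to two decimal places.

75.30

Borealis's profit: π_B = (320 - Q)q_B - (56q_B + 3q_B²). Setting ∂π_B/∂q_B = 0: 264 - 8q_B - (q_Z) = 0.
Zephyr's first-order condition: 317 - 6q_Z - (q_B) = 0.
So q_B = (264 - q_Z)/8 and q_Z = (317 - q_B)/6.
Substituting one into the other gives q_B = 1267/47 and q_Z = 48.3404.
Total output Q = 1267/47 + 48.3404 = 75.2979.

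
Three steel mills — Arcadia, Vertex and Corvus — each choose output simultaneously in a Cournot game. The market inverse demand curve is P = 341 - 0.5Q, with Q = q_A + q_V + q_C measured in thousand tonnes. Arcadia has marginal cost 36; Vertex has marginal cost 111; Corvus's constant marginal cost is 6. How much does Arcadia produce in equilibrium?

175

Arcadia's profit: π_A = (341 - 0.5Q)q_A - (36q_A). Setting ∂π_A/∂q_A = 0: 305 - q_A - (1/2)(q_V + q_C) = 0.
Vertex's first-order condition: 230 - q_V - (1/2)(q_A + q_C) = 0.
Corvus's first-order condition: 335 - q_C - (1/2)(q_A + q_V) = 0.
Adding the 3 conditions: 870 − Q − Q = 0, i.e. Q = 435.
Back-substituting: q_A = (305 − 435/2)/(1/2) = 175, q_V = (230 − 435/2)/(1/2) = 25, q_C = (335 − 435/2)/(1/2) = 235.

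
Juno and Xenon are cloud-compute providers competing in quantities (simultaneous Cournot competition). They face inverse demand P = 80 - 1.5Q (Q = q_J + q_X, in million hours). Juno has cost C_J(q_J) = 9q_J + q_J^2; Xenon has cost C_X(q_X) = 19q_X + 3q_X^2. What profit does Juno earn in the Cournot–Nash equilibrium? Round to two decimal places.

410.05

Juno's profit: π_J = (80 - 1.5Q)q_J - (9q_J + q_J²). Setting ∂π_J/∂q_J = 0: 71 - 5q_J - (3/2)(q_X) = 0.
Xenon's first-order condition: 61 - 9q_X - (3/2)(q_J) = 0.
Best responses: q_J = (71 - (3/2)q_X)/5, q_X = (61 - (3/2)q_J)/9.
Substituting one into the other gives q_J = 730/57 and q_X = 794/171.
Price P = 80 - (3/2)·17.4503 = 53.8246.
Juno's profit: 53.8246·(730/57) - 9·(730/57) - (730/57)² = 410.0492.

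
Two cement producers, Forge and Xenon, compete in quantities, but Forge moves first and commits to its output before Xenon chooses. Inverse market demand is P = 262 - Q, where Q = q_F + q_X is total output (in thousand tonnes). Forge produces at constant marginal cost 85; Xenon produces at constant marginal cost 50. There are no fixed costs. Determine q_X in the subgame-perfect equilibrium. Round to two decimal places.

70.50

Solve by backward induction. Given q_F, the follower Xenon maximises π_X = (262 - q_F - q_X)q_X - 50q_X.
Setting the follower's marginal profit to zero, 212 - q_F - 2q_X = 0, i.e. q_X = (212 - q_F)/2.
Forge substitutes q_X(q_F) into its own profit: π_F = q_F(262 - q_F - (212 - q_F)/2) - 85q_F = (156 - (1/2)q_F)q_F - 85q_F.
Leader FOC: 71 - q_F = 0, so q_F = 71.
Then q_X = (212 - 71)/2 = 141/2.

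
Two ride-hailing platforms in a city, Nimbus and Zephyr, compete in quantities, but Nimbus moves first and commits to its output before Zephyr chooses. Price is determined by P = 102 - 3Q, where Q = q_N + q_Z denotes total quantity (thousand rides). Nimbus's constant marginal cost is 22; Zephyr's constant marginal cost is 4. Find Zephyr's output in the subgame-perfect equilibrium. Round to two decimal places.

Solve by backward induction. Given q_N, the follower Zephyr maximises π_Z = (102 - 3q_N - 3q_Z)q_Z - 4q_Z.
Follower FOC: 98 - 3q_N - 6q_Z = 0, so q_Z(q_N) = (98 - 3q_N)/6.
Nimbus substitutes q_Z(q_N) into its own profit: π_N = q_N(102 - 3q_N - (98 - 3q_N)/2) - 22q_N = (53 - (3/2)q_N)q_N - 22q_N.
Leader FOC: 31 - 3q_N = 0, so q_N = 31/3.
Then q_Z = (98 - 3·(31/3))/6 = 67/6.

11.17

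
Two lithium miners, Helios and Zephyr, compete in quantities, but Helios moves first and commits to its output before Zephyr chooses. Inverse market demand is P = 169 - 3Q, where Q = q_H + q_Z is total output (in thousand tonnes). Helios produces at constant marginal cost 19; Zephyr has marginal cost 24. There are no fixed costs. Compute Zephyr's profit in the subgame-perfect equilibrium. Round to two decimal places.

379.69

The follower Zephyr best-responds to any q_H: π_Z = (169 - 3Q)q_Z - 24q_Z.
Setting the follower's marginal profit to zero, 145 - 3q_H - 6q_Z = 0, i.e. q_Z = (145 - 3q_H)/6.
The leader anticipates this reaction. Substituting into P = 169 - 3Q gives P = 193/2 - (3/2)q_H, so π_H = (193/2 - (3/2)q_H)q_H - 19q_H.
Leader FOC: 155/2 - 3q_H = 0, so q_H = 155/6.
Then q_Z = (145 - 3·(155/6))/6 = 45/4.
Price P = 169 - 3·(445/12) = 231/4.
Zephyr's profit: (231/4 - 24)·(45/4) = 379.6875.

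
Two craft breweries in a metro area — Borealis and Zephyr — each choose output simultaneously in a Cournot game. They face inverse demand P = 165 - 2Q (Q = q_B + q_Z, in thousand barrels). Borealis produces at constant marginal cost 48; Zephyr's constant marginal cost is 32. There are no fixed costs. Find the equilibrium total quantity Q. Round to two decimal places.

41.67

Borealis's profit: π_B = (165 - 2Q)q_B - (48q_B). Setting ∂π_B/∂q_B = 0: 117 - 4q_B - 2(q_Z) = 0.
Zephyr's profit: π_Z = (165 - 2Q)q_Z - (32q_Z). Setting ∂π_Z/∂q_Z = 0: 133 - 4q_Z - 2(q_B) = 0.
Rearranging gives the reaction functions q_B = (117 - 2q_Z)/4 and q_Z = (133 - 2q_B)/4.
Solving the pair: q_B = 101/6, q_Z = 149/6.
Total output Q = 101/6 + 149/6 = 125/3.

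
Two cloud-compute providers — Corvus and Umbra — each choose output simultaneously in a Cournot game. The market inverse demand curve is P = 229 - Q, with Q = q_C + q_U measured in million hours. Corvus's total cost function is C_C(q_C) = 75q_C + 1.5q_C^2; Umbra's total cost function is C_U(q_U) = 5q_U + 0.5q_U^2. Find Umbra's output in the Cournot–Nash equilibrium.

69

Corvus's profit: π_C = (229 - Q)q_C - (75q_C + (3/2)q_C²). Setting ∂π_C/∂q_C = 0: 154 - 5q_C - (q_U) = 0.
Umbra's first-order condition: 224 - 3q_U - (q_C) = 0.
Rearranging gives the reaction functions q_C = (154 - q_U)/5 and q_U = (224 - q_C)/3.
Substituting one into the other gives q_C = 17 and q_U = 69.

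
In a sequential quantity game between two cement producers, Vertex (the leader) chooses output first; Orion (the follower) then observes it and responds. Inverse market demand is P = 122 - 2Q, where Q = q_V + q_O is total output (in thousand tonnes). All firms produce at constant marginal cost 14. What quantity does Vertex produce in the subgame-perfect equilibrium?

27

The follower Orion best-responds to any q_V: π_O = (122 - 2Q)q_O - 14q_O.
∂π_O/∂q_O = 108 - 2q_V - 4q_O = 0 gives the reaction function q_O = (108 - 2q_V)/4.
Vertex substitutes q_O(q_V) into its own profit: π_V = q_V(122 - 2q_V - (108 - 2q_V)/2) - 14q_V = (68 - q_V)q_V - 14q_V.
Maximising: ∂π_V/∂q_V = 54 - 2q_V = 0, giving q_V = 27.
Then q_O = (108 - 2·27)/4 = 27/2.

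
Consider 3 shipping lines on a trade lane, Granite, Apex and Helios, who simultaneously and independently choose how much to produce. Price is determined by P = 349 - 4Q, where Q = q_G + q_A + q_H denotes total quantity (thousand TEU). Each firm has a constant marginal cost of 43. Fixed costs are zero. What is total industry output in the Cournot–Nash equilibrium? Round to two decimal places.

57.38

A representative firm's profit is π_i = q_i(349 - 4Q) - 43q_i.
First-order condition (treating rivals' output as given): 306 - 8q_i - 4·Σ_{j≠i} q_j = 0.
With identical firms every q_j equals q_i, so Σ_{j≠i} q_j = 2q_i and 306 = 16q_i, giving q_i = 153/8.
Total output Q = 153/8 + 153/8 + 153/8 = 459/8.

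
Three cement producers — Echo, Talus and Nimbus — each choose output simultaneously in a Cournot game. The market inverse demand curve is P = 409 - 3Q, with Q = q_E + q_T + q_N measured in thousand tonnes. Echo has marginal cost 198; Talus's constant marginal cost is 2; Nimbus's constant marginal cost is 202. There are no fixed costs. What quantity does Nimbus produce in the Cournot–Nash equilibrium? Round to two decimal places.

0.25

Echo's profit: π_E = (409 - 3Q)q_E - (198q_E). Setting ∂π_E/∂q_E = 0: 211 - 6q_E - 3(q_T + q_N) = 0.
Talus's profit: π_T = (409 - 3Q)q_T - (2q_T). Setting ∂π_T/∂q_T = 0: 407 - 6q_T - 3(q_E + q_N) = 0.
Nimbus's profit: π_N = (409 - 3Q)q_N - (202q_N). Setting ∂π_N/∂q_N = 0: 207 - 6q_N - 3(q_E + q_T) = 0.
Adding the 3 conditions: 825 − 6Q − 6Q = 0, i.e. Q = 275/4.
Back-substituting: q_E = (211 − 825/4)/3 = 19/12, q_T = (407 − 825/4)/3 = 803/12, q_N = (207 − 825/4)/3 = 1/4.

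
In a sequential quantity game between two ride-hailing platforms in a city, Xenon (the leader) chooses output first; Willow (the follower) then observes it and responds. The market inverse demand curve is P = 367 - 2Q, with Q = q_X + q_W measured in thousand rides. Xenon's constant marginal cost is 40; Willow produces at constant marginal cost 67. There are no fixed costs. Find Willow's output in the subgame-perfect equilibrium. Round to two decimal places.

Solve by backward induction. Given q_X, the follower Willow maximises π_W = (367 - 2q_X - 2q_W)q_W - 67q_W.
∂π_W/∂q_W = 300 - 2q_X - 4q_W = 0 gives the reaction function q_W = (300 - 2q_X)/4.
Xenon substitutes q_W(q_X) into its own profit: π_X = q_X(367 - 2q_X - (300 - 2q_X)/2) - 40q_X = (217 - q_X)q_X - 40q_X.
Maximising: ∂π_X/∂q_X = 177 - 2q_X = 0, giving q_X = 177/2.
Then q_W = (300 - 2·(177/2))/4 = 123/4.

30.75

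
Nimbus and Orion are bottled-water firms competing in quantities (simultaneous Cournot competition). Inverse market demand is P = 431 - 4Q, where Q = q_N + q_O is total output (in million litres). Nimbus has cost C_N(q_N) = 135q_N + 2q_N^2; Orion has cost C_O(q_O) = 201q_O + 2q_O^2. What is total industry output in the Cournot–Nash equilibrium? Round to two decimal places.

32.88

Nimbus's profit: π_N = (431 - 4Q)q_N - (135q_N + 2q_N²). Setting ∂π_N/∂q_N = 0: 296 - 12q_N - 4(q_O) = 0.
Orion's first-order condition: 230 - 12q_O - 4(q_N) = 0.
So q_N = (296 - 4q_O)/12 and q_O = (230 - 4q_N)/12.
Solving the pair: q_N = 329/16, q_O = 197/16.
Total output Q = 329/16 + 197/16 = 263/8.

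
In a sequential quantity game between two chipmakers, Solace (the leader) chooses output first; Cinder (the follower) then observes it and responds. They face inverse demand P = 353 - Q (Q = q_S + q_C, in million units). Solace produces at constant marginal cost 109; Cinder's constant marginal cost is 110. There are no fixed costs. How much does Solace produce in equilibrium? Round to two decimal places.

The follower Cinder best-responds to any q_S: π_C = (353 - Q)q_C - 110q_C.
Setting the follower's marginal profit to zero, 243 - q_S - 2q_C = 0, i.e. q_C = (243 - q_S)/2.
Solace substitutes q_C(q_S) into its own profit: π_S = q_S(353 - q_S - (243 - q_S)/2) - 109q_S = (463/2 - (1/2)q_S)q_S - 109q_S.
Leader FOC: 245/2 - q_S = 0, so q_S = 245/2.
Then q_C = (243 - 245/2)/2 = 241/4.

122.50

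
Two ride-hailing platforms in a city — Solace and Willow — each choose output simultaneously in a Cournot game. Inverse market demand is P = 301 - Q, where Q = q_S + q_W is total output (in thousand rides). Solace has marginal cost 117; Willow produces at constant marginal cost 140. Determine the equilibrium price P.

Solace's profit: π_S = (301 - Q)q_S - (117q_S). Setting ∂π_S/∂q_S = 0: 184 - 2q_S - (q_W) = 0.
Willow's first-order condition: 161 - 2q_W - (q_S) = 0.
Best responses: q_S = (184 - q_W)/2, q_W = (161 - q_S)/2.
Substituting one into the other gives q_S = 69 and q_W = 46.
Total output Q = 115, so price P = 301 - 115 = 186.

186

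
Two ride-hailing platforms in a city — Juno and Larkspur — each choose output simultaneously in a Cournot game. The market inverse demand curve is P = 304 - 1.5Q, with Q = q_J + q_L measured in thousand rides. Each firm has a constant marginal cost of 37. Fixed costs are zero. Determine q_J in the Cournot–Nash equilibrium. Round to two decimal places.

Each firm earns π_i = (304 - 1.5Q)q_i - 37q_i.
First-order condition (treating rivals' output as given): 267 - 3q_i - (3/2)q_j = 0.
By symmetry each firm produces the same amount; substituting q_j = q_i yields q_i = 267/(9/2) = 178/3.

59.33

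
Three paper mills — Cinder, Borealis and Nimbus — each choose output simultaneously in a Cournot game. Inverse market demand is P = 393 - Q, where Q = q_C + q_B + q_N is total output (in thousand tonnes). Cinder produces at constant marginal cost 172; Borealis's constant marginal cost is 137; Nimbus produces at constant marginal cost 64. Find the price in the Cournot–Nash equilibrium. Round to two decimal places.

191.50

Cinder's profit: π_C = (393 - Q)q_C - (172q_C). Setting ∂π_C/∂q_C = 0: 221 - 2q_C - (q_B + q_N) = 0.
Borealis's first-order condition: 256 - 2q_B - (q_C + q_N) = 0.
Nimbus's first-order condition: 329 - 2q_N - (q_C + q_B) = 0.
Adding the 3 first-order conditions: 806 − 4Q = 0, so Q = 403/2.
Back-substituting: q_C = (221 − 403/2) = 39/2, q_B = (256 − 403/2) = 109/2, q_N = (329 − 403/2) = 255/2.
Total output Q = 403/2, so price P = 393 - 403/2 = 383/2.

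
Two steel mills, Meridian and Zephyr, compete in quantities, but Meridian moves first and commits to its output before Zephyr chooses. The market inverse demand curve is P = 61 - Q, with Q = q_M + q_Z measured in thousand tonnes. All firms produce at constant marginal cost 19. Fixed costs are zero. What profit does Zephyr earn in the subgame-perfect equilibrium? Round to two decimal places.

The follower Zephyr best-responds to any q_M: π_Z = (61 - Q)q_Z - 19q_Z.
∂π_Z/∂q_Z = 42 - q_M - 2q_Z = 0 gives the reaction function q_Z = (42 - q_M)/2.
The leader anticipates this reaction. Substituting into P = 61 - Q gives P = 40 - (1/2)q_M, so π_M = (40 - (1/2)q_M)q_M - 19q_M.
The leader's first-order condition 21 - q_M = 0 yields q_M = 21.
Then q_Z = (42 - 21)/2 = 21/2.
Price P = 61 - 63/2 = 59/2.
Zephyr's profit: (59/2 - 19)·(21/2) = 441/4.

110.25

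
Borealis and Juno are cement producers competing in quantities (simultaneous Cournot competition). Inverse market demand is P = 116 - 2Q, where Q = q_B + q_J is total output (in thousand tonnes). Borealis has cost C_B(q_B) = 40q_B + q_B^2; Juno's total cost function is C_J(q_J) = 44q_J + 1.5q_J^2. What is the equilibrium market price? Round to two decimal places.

80.84

Borealis's profit: π_B = (116 - 2Q)q_B - (40q_B + q_B²). Setting ∂π_B/∂q_B = 0: 76 - 6q_B - 2(q_J) = 0.
Juno's profit: π_J = (116 - 2Q)q_J - (44q_J + (3/2)q_J²). Setting ∂π_J/∂q_J = 0: 72 - 7q_J - 2(q_B) = 0.
Best responses: q_B = (76 - 2q_J)/6, q_J = (72 - 2q_B)/7.
Substituting one into the other gives q_B = 194/19 and q_J = 140/19.
Total output Q = 334/19, so price P = 116 - 2·(334/19) = 1536/19.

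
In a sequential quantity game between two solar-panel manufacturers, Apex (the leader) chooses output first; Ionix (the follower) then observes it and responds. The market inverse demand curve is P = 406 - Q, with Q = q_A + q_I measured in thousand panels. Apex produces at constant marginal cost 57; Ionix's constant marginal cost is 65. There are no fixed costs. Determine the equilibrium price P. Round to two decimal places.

Solve by backward induction. Given q_A, the follower Ionix maximises π_I = (406 - q_A - q_I)q_I - 65q_I.
Follower FOC: 341 - q_A - 2q_I = 0, so q_I(q_A) = (341 - q_A)/2.
Apex substitutes q_I(q_A) into its own profit: π_A = q_A(406 - q_A - (341 - q_A)/2) - 57q_A = (471/2 - (1/2)q_A)q_A - 57q_A.
Leader FOC: 357/2 - q_A = 0, so q_A = 357/2.
Then q_I = (341 - 357/2)/2 = 325/4.
Total output Q = 1039/4, so price P = 406 - 1039/4 = 585/4.

146.25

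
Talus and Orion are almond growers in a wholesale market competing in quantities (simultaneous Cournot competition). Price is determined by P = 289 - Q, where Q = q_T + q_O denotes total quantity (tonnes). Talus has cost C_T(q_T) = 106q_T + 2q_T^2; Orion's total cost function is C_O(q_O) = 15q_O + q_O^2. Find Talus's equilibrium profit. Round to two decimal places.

1189.59

Talus's profit: π_T = (289 - Q)q_T - (106q_T + 2q_T²). Setting ∂π_T/∂q_T = 0: 183 - 6q_T - (q_O) = 0.
Orion's profit: π_O = (289 - Q)q_O - (15q_O + q_O²). Setting ∂π_O/∂q_O = 0: 274 - 4q_O - (q_T) = 0.
Best responses: q_T = (183 - q_O)/6, q_O = (274 - q_T)/4.
Solving the pair: q_T = 458/23, q_O = 1461/23.
Price P = 289 - 1919/23 = 205.5652.
Talus's profit: 205.5652·(458/23) - 106·(458/23) - 2(458/23)² = 1189.5879.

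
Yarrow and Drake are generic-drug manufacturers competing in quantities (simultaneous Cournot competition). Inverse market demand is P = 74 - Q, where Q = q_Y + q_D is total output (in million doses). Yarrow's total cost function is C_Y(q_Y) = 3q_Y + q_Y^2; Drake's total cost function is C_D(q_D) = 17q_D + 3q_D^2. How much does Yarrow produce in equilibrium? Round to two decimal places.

16.48

Yarrow's profit: π_Y = (74 - Q)q_Y - (3q_Y + q_Y²). Setting ∂π_Y/∂q_Y = 0: 71 - 4q_Y - (q_D) = 0.
Drake's first-order condition: 57 - 8q_D - (q_Y) = 0.
So q_Y = (71 - q_D)/4 and q_D = (57 - q_Y)/8.
Substituting one into the other gives q_Y = 511/31 and q_D = 157/31.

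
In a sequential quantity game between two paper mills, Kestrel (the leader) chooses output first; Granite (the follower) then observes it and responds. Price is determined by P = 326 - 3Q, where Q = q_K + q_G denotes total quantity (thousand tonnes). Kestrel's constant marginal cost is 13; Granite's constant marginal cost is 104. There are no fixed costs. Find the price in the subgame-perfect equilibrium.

114

The follower Granite best-responds to any q_K: π_G = (326 - 3Q)q_G - 104q_G.
∂π_G/∂q_G = 222 - 3q_K - 6q_G = 0 gives the reaction function q_G = (222 - 3q_K)/6.
The leader anticipates this reaction. Substituting into P = 326 - 3Q gives P = 215 - (3/2)q_K, so π_K = (215 - (3/2)q_K)q_K - 13q_K.
Maximising: ∂π_K/∂q_K = 202 - 3q_K = 0, giving q_K = 202/3.
Then q_G = (222 - 3·(202/3))/6 = 10/3.
Total output Q = 212/3, so price P = 326 - 3·(212/3) = 114.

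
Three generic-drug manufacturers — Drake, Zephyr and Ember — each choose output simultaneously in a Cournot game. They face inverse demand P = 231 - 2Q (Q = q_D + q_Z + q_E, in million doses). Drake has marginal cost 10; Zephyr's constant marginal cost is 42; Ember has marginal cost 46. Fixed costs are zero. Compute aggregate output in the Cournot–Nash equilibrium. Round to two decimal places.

Drake's profit: π_D = (231 - 2Q)q_D - (10q_D). Setting ∂π_D/∂q_D = 0: 221 - 4q_D - 2(q_Z + q_E) = 0.
Zephyr's profit: π_Z = (231 - 2Q)q_Z - (42q_Z). Setting ∂π_Z/∂q_Z = 0: 189 - 4q_Z - 2(q_D + q_E) = 0.
Ember's first-order condition: 185 - 4q_E - 2(q_D + q_Z) = 0.
Adding the 3 first-order conditions: 595 − 8Q = 0, so Q = 595/8.
Back-substituting: q_D = (221 − 595/4)/2 = 289/8, q_Z = (189 − 595/4)/2 = 161/8, q_E = (185 − 595/4)/2 = 145/8.
Total output Q = 289/8 + 161/8 + 145/8 = 595/8.

74.38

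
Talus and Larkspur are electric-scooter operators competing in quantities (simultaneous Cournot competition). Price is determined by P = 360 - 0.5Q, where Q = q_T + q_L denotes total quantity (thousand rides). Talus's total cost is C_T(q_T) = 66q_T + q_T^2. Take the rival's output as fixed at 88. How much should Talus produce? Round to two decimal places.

With the rival's output fixed at 88, Talus's profit is π_T = (360 - (1/2)·88 - (1/2)q_T)q_T - (66q_T + q_T²) = (316 - (1/2)q_T)q_T - (66q_T + q_T²).
∂π_T/∂q_T = 250 - 3q_T = 0, so q_T = 250/3.

83.33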